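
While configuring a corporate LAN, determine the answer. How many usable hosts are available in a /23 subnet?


Given: subnet mask /23
Host bits = 32 - 23 = 9
Total addresses = 2^9 = 512
Usable hosts = 512 - 2 (network + broadcast) = 510

510


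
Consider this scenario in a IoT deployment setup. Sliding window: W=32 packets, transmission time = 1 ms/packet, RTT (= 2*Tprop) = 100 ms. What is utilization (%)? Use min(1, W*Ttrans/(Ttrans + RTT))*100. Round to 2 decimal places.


Given: W = 32, Ttrans = 1 ms, RTT = 100 ms (= 2 * Tprop, Tprop = 50 ms)
Cycle time = Ttrans + RTT = 1 + 100 = 101 ms (first packet sent until its ACK returns)
W * Ttrans = 32 * 1 = 32 ms of sending per cycle
W * Ttrans / (Ttrans + RTT) = 32 / 101 = 0.316832
U = min(1, 0.316832) = 0.316832
U% = 31.68%

31.68


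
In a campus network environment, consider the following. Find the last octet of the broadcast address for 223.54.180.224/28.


Given: IP = 223.54.180.224, prefix = /28
Host bits = 32 - 28 = 4
Network last octet = 224 AND mask = 224
Host part size = 2^4 - 1 = 15
Broadcast last octet = 224 OR 15 = 239

239


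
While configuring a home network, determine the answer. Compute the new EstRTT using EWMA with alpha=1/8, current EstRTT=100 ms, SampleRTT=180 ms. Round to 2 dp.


Given: EstRTT = 100 ms, SampleRTT = 180 ms, alpha = 1/8
New EstRTT = (1 - alpha) * EstRTT + alpha * SampleRTT
(7/8) * 100 = 87.5
(1/8) * 180 = 22.5
New EstRTT = 87.5 + 22.5 = 110 ms -> 110.00 ms (2 dp)

110.00


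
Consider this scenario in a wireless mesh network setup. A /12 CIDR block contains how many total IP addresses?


Given: CIDR prefix /12
Host bits = 32 - 12 = 20
Total addresses = 2^20 = 1048576

1048576


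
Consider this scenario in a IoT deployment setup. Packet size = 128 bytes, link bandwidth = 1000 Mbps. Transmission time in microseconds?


Given: packet = 128 bytes, bandwidth = 1000 Mbps
Packet in bits = 128 * 8 = 1024 bits
Bandwidth = 1000 * 10^6 = 1000000000 bps
Time = 1024 / 1000000000 seconds
Time in us = 1024 * 10^6 / 1000000000 = 1.024

1.024


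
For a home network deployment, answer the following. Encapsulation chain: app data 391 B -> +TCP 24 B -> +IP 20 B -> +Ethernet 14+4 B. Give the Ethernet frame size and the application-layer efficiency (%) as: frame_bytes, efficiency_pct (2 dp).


TCP segment = 391 + 24 = 415 B
IP packet = 415 + 20 = 435 B
Ethernet frame = 435 + 14 + 4 = 453 B
Efficiency = app / frame = 391 / 453 = 0.863135 = 86.3135% -> 86.31% (2 dp)

453, 86.31


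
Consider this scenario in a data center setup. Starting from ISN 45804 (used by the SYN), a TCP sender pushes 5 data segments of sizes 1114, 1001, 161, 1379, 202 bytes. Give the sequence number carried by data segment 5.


The SYN occupies sequence number ISN = 45804, so the first data byte is ISN + 1 = 45805.
SEQ of data segment i = (ISN + 1) + sum of payload sizes of segments 1..i-1.
Segment 1: SEQ = 45805, payload = 1114 bytes
Segment 2: SEQ = 46919, payload = 1001 bytes
Segment 3: SEQ = 47920, payload = 161 bytes
Segment 4: SEQ = 48081, payload = 1379 bytes
Segment 5: SEQ = 49460, payload = 202 bytes
SEQ of segment 5 = 45805 + 1114 + 1001 + 161 + 1379 = 49460

49460


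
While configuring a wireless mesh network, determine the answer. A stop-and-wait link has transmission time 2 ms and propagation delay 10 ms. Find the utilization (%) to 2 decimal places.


Given: Ttrans = 2 ms, Tprop = 10 ms
RTT = 2 * Tprop = 2 * 10 = 20 ms
U = Ttrans / (Ttrans + RTT)
U = 2 / (2 + 20)
U = 2 / 22 = 0.090909
U% = 9.09%

9.09


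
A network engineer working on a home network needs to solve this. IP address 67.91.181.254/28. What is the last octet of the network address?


Given: IP = 67.91.181.254, prefix = /28
Subnet mask = 255.255.255.240
Last octet of IP: 254
Last octet of mask: 240
Network last octet = 254 AND 240 = 240

240


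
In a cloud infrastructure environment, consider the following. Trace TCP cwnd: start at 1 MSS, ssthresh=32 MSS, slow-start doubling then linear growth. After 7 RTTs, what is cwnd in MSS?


RTT 0: cwnd = 1 MSS (initial)
RTT 1: cwnd = 2 MSS (slow start, doubled)
RTT 2: cwnd = 4 MSS (slow start, doubled)
RTT 3: cwnd = 8 MSS (slow start, doubled)
RTT 4: cwnd = 16 MSS (slow start, doubled)
RTT 5: cwnd = 32 MSS (slow start, doubled)
RTT 6: cwnd = 33 MSS (congestion avoidance, +1)
RTT 7: cwnd = 34 MSS (congestion avoidance, +1)

34


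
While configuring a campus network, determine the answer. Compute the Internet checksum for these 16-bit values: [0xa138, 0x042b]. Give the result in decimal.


Given words: [0xa138, 0x042b]
Step 1: Sum all words
Raw sum = 41272 + 1067 = 42339
One's complement = ~42339 & 0xFFFF = 23196

23196


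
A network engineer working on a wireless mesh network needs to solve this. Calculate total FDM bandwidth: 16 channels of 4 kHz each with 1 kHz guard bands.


Given: 16 channels, 4 kHz each, guard = 1 kHz
Channel bandwidth = 16 * 4 = 64 kHz
Guard bands = 15 gaps * 1 kHz = 15 kHz
Total = 64 + 15 = 79 kHz

79


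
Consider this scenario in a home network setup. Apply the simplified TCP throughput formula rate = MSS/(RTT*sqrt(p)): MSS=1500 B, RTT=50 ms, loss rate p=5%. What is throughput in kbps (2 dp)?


Given: MSS = 1500 bytes, RTT = 50 ms, loss = 5%
RTT in seconds = 50 / 1000 = 0.05
Loss rate = 5% = 0.05
sqrt(loss) = sqrt(0.05) = 0.223606797750
Throughput (bytes/s) = 1500 / (0.05 * 0.223606797750) = 134164.0786
Throughput (kbps) = 134164.0786 * 8 / 1000 = 1073.312629 -> 1073.31 kbps (2 dp)

1073.31


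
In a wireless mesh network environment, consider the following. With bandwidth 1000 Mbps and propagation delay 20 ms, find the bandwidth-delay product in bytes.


Given: bandwidth = 1000 Mbps, delay = 20 ms
BDP in bits = 1000 * 10^6 * 20 / 1000
BDP in bits = 20000000
BDP in bytes = 20000000 / 8 = 2500000

2500000


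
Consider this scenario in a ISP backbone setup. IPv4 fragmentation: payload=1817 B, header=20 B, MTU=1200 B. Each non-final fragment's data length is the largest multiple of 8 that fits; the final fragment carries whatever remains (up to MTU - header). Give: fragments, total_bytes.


Max data per non-final fragment = floor((MTU - header)/8)*8 = floor((1200 - 20)/8)*8 = floor(1180/8)*8 = 1176 B
Final fragment needs no 8-byte alignment: it can carry up to MTU - header = 1180 B
Non-final fragments needed = ceil((payload - 1180) / 1176) = ceil(637/1176) = ceil(0.5417) = 1
Number of fragments = 1 + 1 = 2
Fragment sizes (data): 1 * 1176 B + 641 B (last, 641 <= 1180 OK)
Total bytes sent = payload + n_frags * header = 1817 + 2*20 = 1817 + 40 = 1857 B

2, 1857


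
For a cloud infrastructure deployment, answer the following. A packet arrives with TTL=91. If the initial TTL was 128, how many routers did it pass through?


Given: initial TTL = 128, received TTL = 91
Hops = initial TTL - received TTL
Hops = 128 - 91 = 37

37


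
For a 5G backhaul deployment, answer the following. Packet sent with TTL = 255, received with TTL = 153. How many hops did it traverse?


Given: initial TTL = 255, received TTL = 153
Hops = initial TTL - received TTL
Hops = 255 - 153 = 102

102


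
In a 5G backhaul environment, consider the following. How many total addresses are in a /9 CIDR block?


Given: CIDR prefix /9
Host bits = 32 - 9 = 23
Total addresses = 2^23 = 8388608

8388608


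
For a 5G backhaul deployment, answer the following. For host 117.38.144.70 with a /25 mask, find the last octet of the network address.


Given: IP = 117.38.144.70, prefix = /25
Subnet mask = 255.255.255.128
Last octet of IP: 70
Last octet of mask: 128
Network last octet = 70 AND 128 = 0

0


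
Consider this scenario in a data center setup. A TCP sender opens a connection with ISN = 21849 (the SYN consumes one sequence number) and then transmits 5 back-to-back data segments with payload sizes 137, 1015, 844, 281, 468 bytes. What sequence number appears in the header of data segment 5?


The SYN occupies sequence number ISN = 21849, so the first data byte is ISN + 1 = 21850.
SEQ of data segment i = (ISN + 1) + sum of payload sizes of segments 1..i-1.
Segment 1: SEQ = 21850, payload = 137 bytes
Segment 2: SEQ = 21987, payload = 1015 bytes
Segment 3: SEQ = 23002, payload = 844 bytes
Segment 4: SEQ = 23846, payload = 281 bytes
Segment 5: SEQ = 24127, payload = 468 bytes
SEQ of segment 5 = 21850 + 137 + 1015 + 844 + 281 = 24127

24127


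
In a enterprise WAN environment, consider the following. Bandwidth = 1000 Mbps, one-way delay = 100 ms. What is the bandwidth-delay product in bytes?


Given: bandwidth = 1000 Mbps, delay = 100 ms
BDP in bits = 1000 * 10^6 * 100 / 1000
BDP in bits = 100000000
BDP in bytes = 100000000 / 8 = 12500000

12500000


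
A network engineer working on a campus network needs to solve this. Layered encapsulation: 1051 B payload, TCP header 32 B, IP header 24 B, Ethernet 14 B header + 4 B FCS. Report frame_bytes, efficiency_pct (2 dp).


TCP segment = 1051 + 32 = 1083 B
IP packet = 1083 + 24 = 1107 B
Ethernet frame = 1107 + 14 + 4 = 1125 B
Efficiency = app / frame = 1051 / 1125 = 0.934222 = 93.4222% -> 93.42% (2 dp)

1125, 93.42


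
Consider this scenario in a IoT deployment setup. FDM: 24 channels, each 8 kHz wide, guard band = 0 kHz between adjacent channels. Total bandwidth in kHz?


Given: 24 channels, 8 kHz each, guard = 0 kHz
Channel bandwidth = 24 * 8 = 192 kHz
Guard bands = 23 gaps * 0 kHz = 0 kHz
Total = 192 + 0 = 192 kHz

192


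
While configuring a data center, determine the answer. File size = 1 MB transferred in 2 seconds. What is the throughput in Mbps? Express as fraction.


Given: file = 1 MB, time = 2 s
File in Mb = 1 * 8 = 8 Mb
Throughput = 8 / 2 Mbps
Throughput = 4 Mbps

4


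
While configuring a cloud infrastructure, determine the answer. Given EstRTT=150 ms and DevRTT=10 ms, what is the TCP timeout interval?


Given: EstRTT = 150 ms, DevRTT = 10 ms
Timeout = EstRTT + 4 * DevRTT
4 * DevRTT = 4 * 10 = 40
Timeout = 150 + 40 = 190 ms

190


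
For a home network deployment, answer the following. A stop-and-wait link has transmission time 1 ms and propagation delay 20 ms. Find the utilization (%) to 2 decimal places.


Given: Ttrans = 1 ms, Tprop = 20 ms
RTT = 2 * Tprop = 2 * 20 = 40 ms
U = Ttrans / (Ttrans + RTT)
U = 1 / (1 + 40)
U = 1 / 41 = 0.02439
U% = 2.44%

2.44


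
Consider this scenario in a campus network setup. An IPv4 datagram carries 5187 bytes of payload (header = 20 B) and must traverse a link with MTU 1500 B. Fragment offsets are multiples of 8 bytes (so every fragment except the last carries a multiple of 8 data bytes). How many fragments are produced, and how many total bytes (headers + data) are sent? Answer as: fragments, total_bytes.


Max data per non-final fragment = floor((MTU - header)/8)*8 = floor((1500 - 20)/8)*8 = floor(1480/8)*8 = 1480 B
Final fragment needs no 8-byte alignment: it can carry up to MTU - header = 1480 B
Non-final fragments needed = ceil((payload - 1480) / 1480) = ceil(3707/1480) = ceil(2.5047) = 3
Number of fragments = 3 + 1 = 4
Fragment sizes (data): 3 * 1480 B + 747 B (last, 747 <= 1480 OK)
Total bytes sent = payload + n_frags * header = 5187 + 4*20 = 5187 + 80 = 5267 B

4, 5267


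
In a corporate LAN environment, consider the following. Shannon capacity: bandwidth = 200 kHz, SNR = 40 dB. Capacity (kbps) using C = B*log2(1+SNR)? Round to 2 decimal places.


Given: B = 200 kHz, SNR = 40 dB
SNR linear = 10^(40/10) = 10000
1 + SNR = 10001
log2(10001) = 13.2878566418
C = 200 * 1000 * 13.2878566418 = 2657571.3284 bps
C = 2657.571328 kbps -> 2657.57 kbps (2 dp)

2657.57


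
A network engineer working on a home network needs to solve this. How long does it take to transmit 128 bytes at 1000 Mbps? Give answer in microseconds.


Given: packet = 128 bytes, bandwidth = 1000 Mbps
Packet in bits = 128 * 8 = 1024 bits
Bandwidth = 1000 * 10^6 = 1000000000 bps
Time = 1024 / 1000000000 seconds
Time in us = 1024 * 10^6 / 1000000000 = 1.024

1.024


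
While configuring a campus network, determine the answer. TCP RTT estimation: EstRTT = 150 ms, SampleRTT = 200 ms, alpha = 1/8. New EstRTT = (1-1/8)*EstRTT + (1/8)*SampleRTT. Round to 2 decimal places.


Given: EstRTT = 150 ms, SampleRTT = 200 ms, alpha = 1/8
New EstRTT = (1 - alpha) * EstRTT + alpha * SampleRTT
(7/8) * 150 = 131.25
(1/8) * 200 = 25
New EstRTT = 131.25 + 25 = 156.25 ms -> 156.25 ms (2 dp)

156.25


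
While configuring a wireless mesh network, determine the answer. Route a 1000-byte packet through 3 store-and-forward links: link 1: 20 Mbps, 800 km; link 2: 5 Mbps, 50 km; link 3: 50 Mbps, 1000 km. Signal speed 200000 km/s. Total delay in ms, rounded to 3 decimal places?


Packet = 1000 bytes = 8000 bits. Store-and-forward: sum (t_trans + t_prop) per link.
Link 1: t_trans = 8000/(20*10^6) s = 0.4000 ms; t_prop = 800/200000 s = 4.0000 ms; subtotal = 4.4000 ms
Link 2: t_trans = 8000/(5*10^6) s = 1.6000 ms; t_prop = 50/200000 s = 0.2500 ms; subtotal = 1.8500 ms
Link 3: t_trans = 8000/(50*10^6) s = 0.1600 ms; t_prop = 1000/200000 s = 5.0000 ms; subtotal = 5.1600 ms
End-to-end = 4.4000 + 1.8500 + 5.1600 = 11.4100 ms -> 11.410 ms (3 dp)

11.410


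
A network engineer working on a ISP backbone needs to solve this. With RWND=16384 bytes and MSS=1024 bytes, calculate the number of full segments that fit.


Given: RWND = 16384 bytes, MSS = 1024 bytes
Full segments = floor(RWND / MSS)
Full segments = floor(16384 / 1024)
Full segments = floor(16.0) = 16

16


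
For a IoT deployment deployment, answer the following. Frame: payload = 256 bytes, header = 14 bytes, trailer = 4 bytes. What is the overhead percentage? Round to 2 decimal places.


Given: payload = 256 B, header = 14 B, trailer = 4 B
Overhead bytes = header + trailer = 14 + 4 = 18
Total frame = payload + overhead = 256 + 18 = 274
Overhead % = 18 / 274 * 100 = 6.5693% -> 6.57% (2 dp)

6.57


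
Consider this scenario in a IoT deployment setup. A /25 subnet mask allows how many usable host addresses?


Given: subnet mask /25
Host bits = 32 - 25 = 7
Total addresses = 2^7 = 128
Usable hosts = 128 - 2 (network + broadcast) = 126

126


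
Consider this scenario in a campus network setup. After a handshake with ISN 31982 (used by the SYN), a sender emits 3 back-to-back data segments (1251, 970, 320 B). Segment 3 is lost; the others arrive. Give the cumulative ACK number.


SYN uses sequence number 31982; first data byte = ISN + 1 = 31983.
Segment 1: SEQ = 31983, len = 1251 B, covers [31983, 33233]
Segment 2: SEQ = 33234, len = 970 B, covers [33234, 34203]
Segment 3: SEQ = 34204, len = 320 B, covers [34204, 34523] [LOST]
In-order data received: bytes [31983, 34203] (segments 1..2).
Segment 3 missing -> gap begins at byte 34204.
Cumulative ACK = next expected in-order byte = 31983 + 1251 + 970 = 34204

34204


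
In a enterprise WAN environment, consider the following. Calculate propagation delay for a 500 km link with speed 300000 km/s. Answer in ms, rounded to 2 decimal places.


Given: distance = 500 km, speed = 300000 km/s
Delay = distance / speed = 500 / 300000 seconds
Delay in ms = 500 * 1000 / 300000
Delay = 1.6667 ms
Rounded to 2 dp = 1.67 ms

1.67


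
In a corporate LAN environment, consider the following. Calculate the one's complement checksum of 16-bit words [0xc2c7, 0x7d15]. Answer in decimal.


Given words: [0xc2c7, 0x7d15]
Step 1: Sum all words
Raw sum = 49863 + 32021 = 81884
Step 2: Fold carry: (16348 + 1) = 16349
One's complement = ~16349 & 0xFFFF = 49186

49186


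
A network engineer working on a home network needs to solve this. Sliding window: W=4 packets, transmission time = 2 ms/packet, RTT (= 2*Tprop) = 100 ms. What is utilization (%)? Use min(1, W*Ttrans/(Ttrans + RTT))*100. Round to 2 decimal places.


Given: W = 4, Ttrans = 2 ms, RTT = 100 ms (= 2 * Tprop, Tprop = 50 ms)
Cycle time = Ttrans + RTT = 2 + 100 = 102 ms (first packet sent until its ACK returns)
W * Ttrans = 4 * 2 = 8 ms of sending per cycle
W * Ttrans / (Ttrans + RTT) = 8 / 102 = 0.078431
U = min(1, 0.078431) = 0.078431
U% = 7.84%

7.84


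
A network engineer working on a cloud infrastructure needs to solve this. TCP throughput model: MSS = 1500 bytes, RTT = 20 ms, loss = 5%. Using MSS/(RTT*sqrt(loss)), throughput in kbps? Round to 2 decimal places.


Given: MSS = 1500 bytes, RTT = 20 ms, loss = 5%
RTT in seconds = 20 / 1000 = 0.02
Loss rate = 5% = 0.05
sqrt(loss) = sqrt(0.05) = 0.223606797750
Throughput (bytes/s) = 1500 / (0.02 * 0.223606797750) = 335410.1966
Throughput (kbps) = 335410.1966 * 8 / 1000 = 2683.281573 -> 2683.28 kbps (2 dp)

2683.28


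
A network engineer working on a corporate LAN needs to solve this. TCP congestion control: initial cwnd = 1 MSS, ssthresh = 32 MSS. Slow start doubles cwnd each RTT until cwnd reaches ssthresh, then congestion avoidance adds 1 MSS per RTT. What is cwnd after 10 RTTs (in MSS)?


RTT 0: cwnd = 1 MSS (initial)
RTT 1: cwnd = 2 MSS (slow start, doubled)
RTT 2: cwnd = 4 MSS (slow start, doubled)
RTT 3: cwnd = 8 MSS (slow start, doubled)
RTT 4: cwnd = 16 MSS (slow start, doubled)
RTT 5: cwnd = 32 MSS (slow start, doubled)
RTT 6: cwnd = 33 MSS (congestion avoidance, +1)
RTT 7: cwnd = 34 MSS (congestion avoidance, +1)
RTT 8: cwnd = 35 MSS (congestion avoidance, +1)
RTT 9: cwnd = 36 MSS (congestion avoidance, +1)
RTT 10: cwnd = 37 MSS (congestion avoidance, +1)

37


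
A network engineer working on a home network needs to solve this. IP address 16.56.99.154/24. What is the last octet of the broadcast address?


Given: IP = 16.56.99.154, prefix = /24
Host bits = 32 - 24 = 8
Network last octet = 154 AND mask = 0
Host part size = 2^8 - 1 = 255
Broadcast last octet = 0 OR 255 = 255

255


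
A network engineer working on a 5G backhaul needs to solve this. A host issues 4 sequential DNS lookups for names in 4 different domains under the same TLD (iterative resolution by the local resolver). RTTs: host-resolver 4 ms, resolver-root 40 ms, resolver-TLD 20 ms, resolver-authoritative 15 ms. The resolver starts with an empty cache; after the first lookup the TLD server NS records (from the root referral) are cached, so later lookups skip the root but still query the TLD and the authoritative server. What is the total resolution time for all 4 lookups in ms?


Lookup 1 (cold cache): local + root + TLD + auth = 4 + 40 + 20 + 15 = 79 ms
Lookups 2..4 (TLD NS cached -> skip root; new domain -> still ask TLD and auth): local + TLD + auth = 4 + 20 + 15 = 39 ms each
Remaining 3 lookups: 3 * 39 = 117 ms
Total = 79 + 117 = 196 ms

196


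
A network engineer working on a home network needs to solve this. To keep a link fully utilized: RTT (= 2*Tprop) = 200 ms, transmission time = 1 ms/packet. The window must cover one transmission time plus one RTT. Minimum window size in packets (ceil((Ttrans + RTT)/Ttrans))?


Given: Ttrans = 1 ms, RTT = 200 ms (= 2 * Tprop, Tprop = 100 ms)
Time until first ACK returns = Ttrans + RTT = 1 + 200 = 201 ms
Need W * Ttrans >= Ttrans + RTT  ->  W >= (Ttrans + RTT) / Ttrans
(Ttrans + RTT) / Ttrans = 201 / 1 = 201
W_min = ceil(201) = 201

201


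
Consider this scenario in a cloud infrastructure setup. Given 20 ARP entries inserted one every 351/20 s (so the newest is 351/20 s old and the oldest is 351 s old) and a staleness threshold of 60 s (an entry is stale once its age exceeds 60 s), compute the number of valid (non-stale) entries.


Ages are k * 351/20 s for k = 1..20 (spacing = 17.5500 s).
Entry k is valid iff k * 351/20 <= 60 iff k <= 20 * 60 / 351 = 3.4188
n_valid = floor(3.4188) = 3
(n_stale = 20 - 3 = 17)

3


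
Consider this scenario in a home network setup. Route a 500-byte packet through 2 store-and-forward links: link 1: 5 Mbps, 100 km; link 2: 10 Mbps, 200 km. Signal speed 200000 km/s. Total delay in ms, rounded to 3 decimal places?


Packet = 500 bytes = 4000 bits. Store-and-forward: sum (t_trans + t_prop) per link.
Link 1: t_trans = 4000/(5*10^6) s = 0.8000 ms; t_prop = 100/200000 s = 0.5000 ms; subtotal = 1.3000 ms
Link 2: t_trans = 4000/(10*10^6) s = 0.4000 ms; t_prop = 200/200000 s = 1.0000 ms; subtotal = 1.4000 ms
End-to-end = 1.3000 + 1.4000 = 2.7000 ms -> 2.700 ms (3 dp)

2.700


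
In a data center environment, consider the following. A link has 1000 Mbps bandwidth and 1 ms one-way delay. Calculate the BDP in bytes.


Given: bandwidth = 1000 Mbps, delay = 1 ms
BDP in bits = 1000 * 10^6 * 1 / 1000
BDP in bits = 1000000
BDP in bytes = 1000000 / 8 = 125000

125000


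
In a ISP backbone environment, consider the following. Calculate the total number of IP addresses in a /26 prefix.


Given: CIDR prefix /26
Host bits = 32 - 26 = 6
Total addresses = 2^6 = 64

64


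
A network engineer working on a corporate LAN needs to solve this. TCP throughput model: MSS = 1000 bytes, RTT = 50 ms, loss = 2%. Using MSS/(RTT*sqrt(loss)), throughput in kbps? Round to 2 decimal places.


Given: MSS = 1000 bytes, RTT = 50 ms, loss = 2%
RTT in seconds = 50 / 1000 = 0.05
Loss rate = 2% = 0.02
sqrt(loss) = sqrt(0.02) = 0.141421356237
Throughput (bytes/s) = 1000 / (0.05 * 0.141421356237) = 141421.3562
Throughput (kbps) = 141421.3562 * 8 / 1000 = 1131.370850 -> 1131.37 kbps (2 dp)

1131.37


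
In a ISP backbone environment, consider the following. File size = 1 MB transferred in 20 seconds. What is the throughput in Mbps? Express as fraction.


Given: file = 1 MB, time = 20 s
File in Mb = 1 * 8 = 8 Mb
Throughput = 8 / 20 Mbps
Throughput = 2/5 Mbps

2/5


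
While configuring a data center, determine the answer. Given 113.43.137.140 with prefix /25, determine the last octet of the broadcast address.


Given: IP = 113.43.137.140, prefix = /25
Host bits = 32 - 25 = 7
Network last octet = 140 AND mask = 128
Host part size = 2^7 - 1 = 127
Broadcast last octet = 128 OR 127 = 255

255


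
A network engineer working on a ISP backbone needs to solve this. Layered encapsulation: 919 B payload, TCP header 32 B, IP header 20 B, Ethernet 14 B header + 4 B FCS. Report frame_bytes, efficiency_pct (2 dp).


TCP segment = 919 + 32 = 951 B
IP packet = 951 + 20 = 971 B
Ethernet frame = 971 + 14 + 4 = 989 B
Efficiency = app / frame = 919 / 989 = 0.929221 = 92.9221% -> 92.92% (2 dp)

989, 92.92


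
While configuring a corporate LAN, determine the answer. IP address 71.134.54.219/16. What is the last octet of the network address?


Given: IP = 71.134.54.219, prefix = /16
Subnet mask = 255.255.0.0
Last octet of IP: 219
Last octet of mask: 0
Network last octet = 219 AND 0 = 0

0


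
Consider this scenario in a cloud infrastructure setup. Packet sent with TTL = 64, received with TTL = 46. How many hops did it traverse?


Given: initial TTL = 64, received TTL = 46
Hops = initial TTL - received TTL
Hops = 64 - 46 = 18

18


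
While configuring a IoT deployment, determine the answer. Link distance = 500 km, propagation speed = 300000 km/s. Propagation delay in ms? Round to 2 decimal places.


Given: distance = 500 km, speed = 300000 km/s
Delay = distance / speed = 500 / 300000 seconds
Delay in ms = 500 * 1000 / 300000
Delay = 1.6667 ms
Rounded to 2 dp = 1.67 ms

1.67


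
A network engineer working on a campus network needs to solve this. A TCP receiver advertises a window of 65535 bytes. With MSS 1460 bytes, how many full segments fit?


Given: RWND = 65535 bytes, MSS = 1460 bytes
Full segments = floor(RWND / MSS)
Full segments = floor(65535 / 1460)
Full segments = floor(44.887) = 44

44


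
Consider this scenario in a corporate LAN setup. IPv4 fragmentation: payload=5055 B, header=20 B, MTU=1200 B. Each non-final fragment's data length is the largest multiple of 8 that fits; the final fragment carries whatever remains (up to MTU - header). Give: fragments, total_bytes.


Max data per non-final fragment = floor((MTU - header)/8)*8 = floor((1200 - 20)/8)*8 = floor(1180/8)*8 = 1176 B
Final fragment needs no 8-byte alignment: it can carry up to MTU - header = 1180 B
Non-final fragments needed = ceil((payload - 1180) / 1176) = ceil(3875/1176) = ceil(3.2951) = 4
Number of fragments = 4 + 1 = 5
Fragment sizes (data): 4 * 1176 B + 351 B (last, 351 <= 1180 OK)
Total bytes sent = payload + n_frags * header = 5055 + 5*20 = 5055 + 100 = 5155 B

5, 5155


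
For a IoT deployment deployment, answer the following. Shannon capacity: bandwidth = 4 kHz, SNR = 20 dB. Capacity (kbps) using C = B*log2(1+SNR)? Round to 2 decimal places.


Given: B = 4 kHz, SNR = 20 dB
SNR linear = 10^(20/10) = 100
1 + SNR = 101
log2(101) = 6.6582114828
C = 4 * 1000 * 6.6582114828 = 26632.8459 bps
C = 26.632846 kbps -> 26.63 kbps (2 dp)

26.63


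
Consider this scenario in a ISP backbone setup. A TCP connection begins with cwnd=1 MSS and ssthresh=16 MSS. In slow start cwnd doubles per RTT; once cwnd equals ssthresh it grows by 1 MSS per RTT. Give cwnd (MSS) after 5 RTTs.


RTT 0: cwnd = 1 MSS (initial)
RTT 1: cwnd = 2 MSS (slow start, doubled)
RTT 2: cwnd = 4 MSS (slow start, doubled)
RTT 3: cwnd = 8 MSS (slow start, doubled)
RTT 4: cwnd = 16 MSS (slow start, doubled)
RTT 5: cwnd = 17 MSS (congestion avoidance, +1)

17


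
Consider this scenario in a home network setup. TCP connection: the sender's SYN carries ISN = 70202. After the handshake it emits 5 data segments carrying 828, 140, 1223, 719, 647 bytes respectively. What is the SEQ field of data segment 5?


The SYN occupies sequence number ISN = 70202, so the first data byte is ISN + 1 = 70203.
SEQ of data segment i = (ISN + 1) + sum of payload sizes of segments 1..i-1.
Segment 1: SEQ = 70203, payload = 828 bytes
Segment 2: SEQ = 71031, payload = 140 bytes
Segment 3: SEQ = 71171, payload = 1223 bytes
Segment 4: SEQ = 72394, payload = 719 bytes
Segment 5: SEQ = 73113, payload = 647 bytes
SEQ of segment 5 = 70203 + 828 + 140 + 1223 + 719 = 73113

73113


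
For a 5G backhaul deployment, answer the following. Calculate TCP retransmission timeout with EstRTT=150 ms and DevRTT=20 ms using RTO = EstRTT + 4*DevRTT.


Given: EstRTT = 150 ms, DevRTT = 20 ms
Timeout = EstRTT + 4 * DevRTT
4 * DevRTT = 4 * 20 = 80
Timeout = 150 + 80 = 230 ms

230


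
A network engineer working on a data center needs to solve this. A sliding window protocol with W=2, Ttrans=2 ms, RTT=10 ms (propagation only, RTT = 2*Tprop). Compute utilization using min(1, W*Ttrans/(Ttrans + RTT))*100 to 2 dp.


Given: W = 2, Ttrans = 2 ms, RTT = 10 ms (= 2 * Tprop, Tprop = 5 ms)
Cycle time = Ttrans + RTT = 2 + 10 = 12 ms (first packet sent until its ACK returns)
W * Ttrans = 2 * 2 = 4 ms of sending per cycle
W * Ttrans / (Ttrans + RTT) = 4 / 12 = 0.333333
U = min(1, 0.333333) = 0.333333
U% = 33.33%

33.33


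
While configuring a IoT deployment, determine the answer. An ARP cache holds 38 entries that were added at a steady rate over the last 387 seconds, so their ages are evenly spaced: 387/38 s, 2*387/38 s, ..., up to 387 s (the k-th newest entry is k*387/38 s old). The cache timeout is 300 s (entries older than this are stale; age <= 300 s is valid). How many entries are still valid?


Ages are k * 387/38 s for k = 1..38 (spacing = 10.1842 s).
Entry k is valid iff k * 387/38 <= 300 iff k <= 38 * 300 / 387 = 29.4574
n_valid = floor(29.4574) = 29
(n_stale = 38 - 29 = 9)

29


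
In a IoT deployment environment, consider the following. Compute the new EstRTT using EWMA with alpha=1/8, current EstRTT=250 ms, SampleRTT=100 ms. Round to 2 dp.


Given: EstRTT = 250 ms, SampleRTT = 100 ms, alpha = 1/8
New EstRTT = (1 - alpha) * EstRTT + alpha * SampleRTT
(7/8) * 250 = 218.75
(1/8) * 100 = 12.5
New EstRTT = 218.75 + 12.5 = 231.25 ms -> 231.25 ms (2 dp)

231.25


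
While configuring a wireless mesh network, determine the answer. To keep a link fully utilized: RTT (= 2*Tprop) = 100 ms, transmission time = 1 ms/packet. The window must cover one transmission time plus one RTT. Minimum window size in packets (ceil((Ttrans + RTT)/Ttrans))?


Given: Ttrans = 1 ms, RTT = 100 ms (= 2 * Tprop, Tprop = 50 ms)
Time until first ACK returns = Ttrans + RTT = 1 + 100 = 101 ms
Need W * Ttrans >= Ttrans + RTT  ->  W >= (Ttrans + RTT) / Ttrans
(Ttrans + RTT) / Ttrans = 101 / 1 = 101
W_min = ceil(101) = 101

101


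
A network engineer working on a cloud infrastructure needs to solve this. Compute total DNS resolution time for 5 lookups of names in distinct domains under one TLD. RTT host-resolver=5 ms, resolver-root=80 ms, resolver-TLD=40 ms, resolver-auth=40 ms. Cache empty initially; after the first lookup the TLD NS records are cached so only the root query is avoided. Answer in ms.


Lookup 1 (cold cache): local + root + TLD + auth = 5 + 80 + 40 + 40 = 165 ms
Lookups 2..5 (TLD NS cached -> skip root; new domain -> still ask TLD and auth): local + TLD + auth = 5 + 40 + 40 = 85 ms each
Remaining 4 lookups: 4 * 85 = 340 ms
Total = 165 + 340 = 505 ms

505


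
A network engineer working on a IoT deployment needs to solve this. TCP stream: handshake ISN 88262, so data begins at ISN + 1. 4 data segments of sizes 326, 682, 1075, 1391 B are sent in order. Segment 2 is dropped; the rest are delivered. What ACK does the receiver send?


SYN uses sequence number 88262; first data byte = ISN + 1 = 88263.
Segment 1: SEQ = 88263, len = 326 B, covers [88263, 88588]
Segment 2: SEQ = 88589, len = 682 B, covers [88589, 89270] [LOST]
Segment 3: SEQ = 89271, len = 1075 B, covers [89271, 90345]
Segment 4: SEQ = 90346, len = 1391 B, covers [90346, 91736]
In-order data received: bytes [88263, 88588] (segments 1..1).
Segment 2 missing -> gap begins at byte 88589; later segments buffered out of order.
Cumulative ACK = next expected in-order byte = 88263 + 326 = 88589

88589


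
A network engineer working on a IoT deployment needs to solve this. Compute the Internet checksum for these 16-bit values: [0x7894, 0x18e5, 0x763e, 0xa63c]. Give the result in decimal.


Given words: [0x7894, 0x18e5, 0x763e, 0xa63c]
Step 1: Sum all words
Raw sum = 30868 + 6373 + 30270 + 42556 = 110067
Step 2: Fold carry: (44531 + 1) = 44532
One's complement = ~44532 & 0xFFFF = 21003

21003


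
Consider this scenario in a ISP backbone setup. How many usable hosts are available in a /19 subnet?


Given: subnet mask /19
Host bits = 32 - 19 = 13
Total addresses = 2^13 = 8192
Usable hosts = 8192 - 2 (network + broadcast) = 8190

8190


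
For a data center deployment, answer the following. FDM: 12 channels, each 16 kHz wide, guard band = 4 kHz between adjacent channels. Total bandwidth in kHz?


Given: 12 channels, 16 kHz each, guard = 4 kHz
Channel bandwidth = 12 * 16 = 192 kHz
Guard bands = 11 gaps * 4 kHz = 44 kHz
Total = 192 + 44 = 236 kHz

236


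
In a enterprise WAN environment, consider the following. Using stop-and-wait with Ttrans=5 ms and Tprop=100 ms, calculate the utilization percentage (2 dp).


Given: Ttrans = 5 ms, Tprop = 100 ms
RTT = 2 * Tprop = 2 * 100 = 200 ms
U = Ttrans / (Ttrans + RTT)
U = 5 / (5 + 200)
U = 5 / 205 = 0.02439
U% = 2.44%

2.44


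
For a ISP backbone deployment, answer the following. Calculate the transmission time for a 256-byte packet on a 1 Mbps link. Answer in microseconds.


Given: packet = 256 bytes, bandwidth = 1 Mbps
Packet in bits = 256 * 8 = 2048 bits
Bandwidth = 1 * 10^6 = 1000000 bps
Time = 2048 / 1000000 seconds
Time in us = 2048 * 10^6 / 1000000 = 2048

2048


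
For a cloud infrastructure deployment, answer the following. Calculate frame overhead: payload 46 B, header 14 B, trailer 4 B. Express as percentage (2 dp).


Given: payload = 46 B, header = 14 B, trailer = 4 B
Overhead bytes = header + trailer = 14 + 4 = 18
Total frame = payload + overhead = 46 + 18 = 64
Overhead % = 18 / 64 * 100 = 28.1250% -> 28.13% (2 dp)

28.13


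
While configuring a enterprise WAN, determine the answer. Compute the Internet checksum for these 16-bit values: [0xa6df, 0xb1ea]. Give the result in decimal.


Given words: [0xa6df, 0xb1ea]
Step 1: Sum all words
Raw sum = 42719 + 45546 = 88265
Step 2: Fold carry: (22729 + 1) = 22730
One's complement = ~22730 & 0xFFFF = 42805

42805


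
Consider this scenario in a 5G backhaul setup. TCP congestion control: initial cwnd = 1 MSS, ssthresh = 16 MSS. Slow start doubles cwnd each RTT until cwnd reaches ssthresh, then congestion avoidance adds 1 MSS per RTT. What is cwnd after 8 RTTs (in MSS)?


RTT 0: cwnd = 1 MSS (initial)
RTT 1: cwnd = 2 MSS (slow start, doubled)
RTT 2: cwnd = 4 MSS (slow start, doubled)
RTT 3: cwnd = 8 MSS (slow start, doubled)
RTT 4: cwnd = 16 MSS (slow start, doubled)
RTT 5: cwnd = 17 MSS (congestion avoidance, +1)
RTT 6: cwnd = 18 MSS (congestion avoidance, +1)
RTT 7: cwnd = 19 MSS (congestion avoidance, +1)
RTT 8: cwnd = 20 MSS (congestion avoidance, +1)

20


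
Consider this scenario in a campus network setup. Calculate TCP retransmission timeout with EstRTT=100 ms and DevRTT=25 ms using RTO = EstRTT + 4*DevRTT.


Given: EstRTT = 100 ms, DevRTT = 25 ms
Timeout = EstRTT + 4 * DevRTT
4 * DevRTT = 4 * 25 = 100
Timeout = 100 + 100 = 200 ms

200


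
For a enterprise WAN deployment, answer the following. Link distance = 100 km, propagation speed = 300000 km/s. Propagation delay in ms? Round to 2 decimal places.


Given: distance = 100 km, speed = 300000 km/s
Delay = distance / speed = 100 / 300000 seconds
Delay in ms = 100 * 1000 / 300000
Delay = 0.3333 ms
Rounded to 2 dp = 0.33 ms

0.33


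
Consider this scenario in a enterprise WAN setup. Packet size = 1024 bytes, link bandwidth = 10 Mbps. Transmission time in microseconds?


Given: packet = 1024 bytes, bandwidth = 10 Mbps
Packet in bits = 1024 * 8 = 8192 bits
Bandwidth = 10 * 10^6 = 10000000 bps
Time = 8192 / 10000000 seconds
Time in us = 8192 * 10^6 / 10000000 = 819.2

819.2


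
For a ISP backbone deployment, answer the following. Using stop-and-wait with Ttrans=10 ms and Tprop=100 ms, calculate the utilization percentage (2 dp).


Given: Ttrans = 10 ms, Tprop = 100 ms
RTT = 2 * Tprop = 2 * 100 = 200 ms
U = Ttrans / (Ttrans + RTT)
U = 10 / (10 + 200)
U = 10 / 210 = 0.047619
U% = 4.76%

4.76


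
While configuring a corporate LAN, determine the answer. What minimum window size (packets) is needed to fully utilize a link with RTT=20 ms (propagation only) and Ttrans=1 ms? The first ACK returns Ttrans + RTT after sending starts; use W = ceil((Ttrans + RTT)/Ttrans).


Given: Ttrans = 1 ms, RTT = 20 ms (= 2 * Tprop, Tprop = 10 ms)
Time until first ACK returns = Ttrans + RTT = 1 + 20 = 21 ms
Need W * Ttrans >= Ttrans + RTT  ->  W >= (Ttrans + RTT) / Ttrans
(Ttrans + RTT) / Ttrans = 21 / 1 = 21
W_min = ceil(21) = 21

21


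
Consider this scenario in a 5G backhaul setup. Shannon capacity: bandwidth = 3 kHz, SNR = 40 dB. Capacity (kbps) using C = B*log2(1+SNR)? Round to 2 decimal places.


Given: B = 3 kHz, SNR = 40 dB
SNR linear = 10^(40/10) = 10000
1 + SNR = 10001
log2(10001) = 13.2878566418
C = 3 * 1000 * 13.2878566418 = 39863.5699 bps
C = 39.863570 kbps -> 39.86 kbps (2 dp)

39.86


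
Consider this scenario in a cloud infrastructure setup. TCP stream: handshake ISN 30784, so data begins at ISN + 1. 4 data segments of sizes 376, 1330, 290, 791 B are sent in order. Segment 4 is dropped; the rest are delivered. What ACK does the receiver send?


SYN uses sequence number 30784; first data byte = ISN + 1 = 30785.
Segment 1: SEQ = 30785, len = 376 B, covers [30785, 31160]
Segment 2: SEQ = 31161, len = 1330 B, covers [31161, 32490]
Segment 3: SEQ = 32491, len = 290 B, covers [32491, 32780]
Segment 4: SEQ = 32781, len = 791 B, covers [32781, 33571] [LOST]
In-order data received: bytes [30785, 32780] (segments 1..3).
Segment 4 missing -> gap begins at byte 32781.
Cumulative ACK = next expected in-order byte = 30785 + 376 + 1330 + 290 = 32781

32781


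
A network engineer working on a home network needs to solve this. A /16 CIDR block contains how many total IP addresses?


Given: CIDR prefix /16
Host bits = 32 - 16 = 16
Total addresses = 2^16 = 65536

65536


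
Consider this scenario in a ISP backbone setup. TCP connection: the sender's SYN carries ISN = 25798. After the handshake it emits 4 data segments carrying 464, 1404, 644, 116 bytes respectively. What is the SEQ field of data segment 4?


The SYN occupies sequence number ISN = 25798, so the first data byte is ISN + 1 = 25799.
SEQ of data segment i = (ISN + 1) + sum of payload sizes of segments 1..i-1.
Segment 1: SEQ = 25799, payload = 464 bytes
Segment 2: SEQ = 26263, payload = 1404 bytes
Segment 3: SEQ = 27667, payload = 644 bytes
Segment 4: SEQ = 28311, payload = 116 bytes
SEQ of segment 4 = 25799 + 464 + 1404 + 644 = 28311

28311


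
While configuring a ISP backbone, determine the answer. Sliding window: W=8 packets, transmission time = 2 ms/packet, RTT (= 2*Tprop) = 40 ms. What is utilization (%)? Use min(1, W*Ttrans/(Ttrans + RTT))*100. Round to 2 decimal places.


Given: W = 8, Ttrans = 2 ms, RTT = 40 ms (= 2 * Tprop, Tprop = 20 ms)
Cycle time = Ttrans + RTT = 2 + 40 = 42 ms (first packet sent until its ACK returns)
W * Ttrans = 8 * 2 = 16 ms of sending per cycle
W * Ttrans / (Ttrans + RTT) = 16 / 42 = 0.380952
U = min(1, 0.380952) = 0.380952
U% = 38.10%

38.10


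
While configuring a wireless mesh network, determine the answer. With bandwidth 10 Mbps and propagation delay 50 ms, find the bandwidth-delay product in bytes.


Given: bandwidth = 10 Mbps, delay = 50 ms
BDP in bits = 10 * 10^6 * 50 / 1000
BDP in bits = 500000
BDP in bytes = 500000 / 8 = 62500

62500


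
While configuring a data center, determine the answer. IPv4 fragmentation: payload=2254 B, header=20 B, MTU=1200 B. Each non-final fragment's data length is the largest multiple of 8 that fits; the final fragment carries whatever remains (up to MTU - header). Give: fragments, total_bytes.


Max data per non-final fragment = floor((MTU - header)/8)*8 = floor((1200 - 20)/8)*8 = floor(1180/8)*8 = 1176 B
Final fragment needs no 8-byte alignment: it can carry up to MTU - header = 1180 B
Non-final fragments needed = ceil((payload - 1180) / 1176) = ceil(1074/1176) = ceil(0.9133) = 1
Number of fragments = 1 + 1 = 2
Fragment sizes (data): 1 * 1176 B + 1078 B (last, 1078 <= 1180 OK)
Total bytes sent = payload + n_frags * header = 2254 + 2*20 = 2254 + 40 = 2294 B

2, 2294


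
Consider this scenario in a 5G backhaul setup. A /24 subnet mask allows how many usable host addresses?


Given: subnet mask /24
Host bits = 32 - 24 = 8
Total addresses = 2^8 = 256
Usable hosts = 256 - 2 (network + broadcast) = 254

254


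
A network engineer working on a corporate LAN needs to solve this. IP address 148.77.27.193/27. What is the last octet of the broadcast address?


Given: IP = 148.77.27.193, prefix = /27
Host bits = 32 - 27 = 5
Network last octet = 193 AND mask = 192
Host part size = 2^5 - 1 = 31
Broadcast last octet = 192 OR 31 = 223

223


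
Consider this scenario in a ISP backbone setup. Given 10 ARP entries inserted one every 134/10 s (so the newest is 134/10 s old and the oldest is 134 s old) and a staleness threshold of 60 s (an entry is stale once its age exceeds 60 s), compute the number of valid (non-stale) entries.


Ages are k * 134/10 s for k = 1..10 (spacing = 13.4000 s).
Entry k is valid iff k * 134/10 <= 60 iff k <= 10 * 60 / 134 = 4.4776
n_valid = floor(4.4776) = 4
(n_stale = 10 - 4 = 6)

4


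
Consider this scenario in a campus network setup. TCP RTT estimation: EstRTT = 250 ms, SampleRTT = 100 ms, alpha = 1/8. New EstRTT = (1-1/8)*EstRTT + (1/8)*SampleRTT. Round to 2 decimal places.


Given: EstRTT = 250 ms, SampleRTT = 100 ms, alpha = 1/8
New EstRTT = (1 - alpha) * EstRTT + alpha * SampleRTT
(7/8) * 250 = 218.75
(1/8) * 100 = 12.5
New EstRTT = 218.75 + 12.5 = 231.25 ms -> 231.25 ms (2 dp)

231.25


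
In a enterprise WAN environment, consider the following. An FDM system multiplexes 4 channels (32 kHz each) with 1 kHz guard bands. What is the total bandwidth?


Given: 4 channels, 32 kHz each, guard = 1 kHz
Channel bandwidth = 4 * 32 = 128 kHz
Guard bands = 3 gaps * 1 kHz = 3 kHz
Total = 128 + 3 = 131 kHz

131


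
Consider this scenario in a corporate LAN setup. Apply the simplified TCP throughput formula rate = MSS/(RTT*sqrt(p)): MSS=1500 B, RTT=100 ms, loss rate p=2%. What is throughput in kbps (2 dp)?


Given: MSS = 1500 bytes, RTT = 100 ms, loss = 2%
RTT in seconds = 100 / 1000 = 0.1
Loss rate = 2% = 0.02
sqrt(loss) = sqrt(0.02) = 0.141421356237
Throughput (bytes/s) = 1500 / (0.1 * 0.141421356237) = 106066.0172
Throughput (kbps) = 106066.0172 * 8 / 1000 = 848.528137 -> 848.53 kbps (2 dp)

848.53
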